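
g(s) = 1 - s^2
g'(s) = -2*s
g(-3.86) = -13.90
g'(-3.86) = 7.72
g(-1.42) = -1.02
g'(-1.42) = 2.84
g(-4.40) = -18.36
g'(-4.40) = 8.80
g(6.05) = -35.60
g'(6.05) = -12.10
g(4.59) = -20.07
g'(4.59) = -9.18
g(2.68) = -6.18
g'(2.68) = -5.36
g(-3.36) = -10.29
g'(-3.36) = 6.72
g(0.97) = 0.06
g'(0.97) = -1.94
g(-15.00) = -224.00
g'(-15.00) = 30.00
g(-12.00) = -143.00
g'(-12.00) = 24.00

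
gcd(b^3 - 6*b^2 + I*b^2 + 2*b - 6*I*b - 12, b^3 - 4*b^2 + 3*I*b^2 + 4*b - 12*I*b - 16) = b - I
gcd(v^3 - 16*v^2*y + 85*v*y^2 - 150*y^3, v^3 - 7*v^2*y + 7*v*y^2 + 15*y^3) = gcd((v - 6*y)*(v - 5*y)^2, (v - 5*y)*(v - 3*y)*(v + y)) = -v + 5*y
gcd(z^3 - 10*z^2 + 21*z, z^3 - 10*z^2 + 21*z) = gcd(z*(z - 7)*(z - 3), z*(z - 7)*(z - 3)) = z^3 - 10*z^2 + 21*z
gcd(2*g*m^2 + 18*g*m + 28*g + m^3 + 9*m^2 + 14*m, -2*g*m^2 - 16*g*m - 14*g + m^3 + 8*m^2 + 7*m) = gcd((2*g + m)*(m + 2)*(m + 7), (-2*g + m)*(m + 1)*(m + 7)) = m + 7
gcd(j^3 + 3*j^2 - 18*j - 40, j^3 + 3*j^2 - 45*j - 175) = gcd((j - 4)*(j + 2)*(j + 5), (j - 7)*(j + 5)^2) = j + 5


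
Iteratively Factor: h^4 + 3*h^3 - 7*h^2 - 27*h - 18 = (h - 3)*(h^3 + 6*h^2 + 11*h + 6) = (h - 3)*(h + 2)*(h^2 + 4*h + 3) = (h - 3)*(h + 2)*(h + 3)*(h + 1)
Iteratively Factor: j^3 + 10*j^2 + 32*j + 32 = (j + 4)*(j^2 + 6*j + 8) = (j + 2)*(j + 4)*(j + 4)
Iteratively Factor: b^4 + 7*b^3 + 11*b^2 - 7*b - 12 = (b - 1)*(b^3 + 8*b^2 + 19*b + 12) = (b - 1)*(b + 4)*(b^2 + 4*b + 3) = (b - 1)*(b + 1)*(b + 4)*(b + 3)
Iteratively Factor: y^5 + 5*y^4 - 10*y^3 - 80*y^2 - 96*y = (y + 3)*(y^4 + 2*y^3 - 16*y^2 - 32*y) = (y - 4)*(y + 3)*(y^3 + 6*y^2 + 8*y) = (y - 4)*(y + 3)*(y + 4)*(y^2 + 2*y) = y*(y - 4)*(y + 3)*(y + 4)*(y + 2)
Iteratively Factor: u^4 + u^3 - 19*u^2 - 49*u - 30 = (u + 3)*(u^3 - 2*u^2 - 13*u - 10) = (u + 1)*(u + 3)*(u^2 - 3*u - 10) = (u - 5)*(u + 1)*(u + 3)*(u + 2)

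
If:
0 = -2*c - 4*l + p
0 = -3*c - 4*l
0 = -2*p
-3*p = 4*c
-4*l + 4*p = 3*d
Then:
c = 0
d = 0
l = 0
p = 0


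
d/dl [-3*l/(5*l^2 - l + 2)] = 3*(5*l^2 - 2)/(25*l^4 - 10*l^3 + 21*l^2 - 4*l + 4)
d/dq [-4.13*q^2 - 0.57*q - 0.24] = -8.26*q - 0.57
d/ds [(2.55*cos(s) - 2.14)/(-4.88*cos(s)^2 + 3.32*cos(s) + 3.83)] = (-12.444*cos(s)^2 + 20.8864*cos(s) - 16.8713)*sin(s)/(23.8144*cos(s)^4 - 32.4032*cos(s)^3 - 26.3584*cos(s)^2 + 25.4312*cos(s) + 14.6689)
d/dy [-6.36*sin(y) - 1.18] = -6.36*cos(y)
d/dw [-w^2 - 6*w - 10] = -2*w - 6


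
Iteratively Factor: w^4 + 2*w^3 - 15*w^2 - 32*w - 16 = (w - 4)*(w^3 + 6*w^2 + 9*w + 4) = (w - 4)*(w + 4)*(w^2 + 2*w + 1) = (w - 4)*(w + 1)*(w + 4)*(w + 1)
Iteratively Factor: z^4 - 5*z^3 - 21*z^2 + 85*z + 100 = (z - 5)*(z^3 - 21*z - 20) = (z - 5)*(z + 4)*(z^2 - 4*z - 5) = (z - 5)^2*(z + 4)*(z + 1)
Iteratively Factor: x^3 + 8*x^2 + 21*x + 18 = (x + 3)*(x^2 + 5*x + 6) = (x + 2)*(x + 3)*(x + 3)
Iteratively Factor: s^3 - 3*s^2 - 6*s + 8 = (s + 2)*(s^2 - 5*s + 4) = (s - 4)*(s + 2)*(s - 1)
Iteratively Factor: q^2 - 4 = (q - 2)*(q + 2)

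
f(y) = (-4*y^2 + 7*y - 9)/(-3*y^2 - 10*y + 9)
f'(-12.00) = 0.11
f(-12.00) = 2.21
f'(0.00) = -0.33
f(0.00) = -1.00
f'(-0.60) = 0.36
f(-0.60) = -1.05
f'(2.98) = 0.06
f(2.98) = 0.50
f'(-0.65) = 0.40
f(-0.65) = -1.07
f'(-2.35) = 2.39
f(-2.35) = -2.98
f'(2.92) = 0.06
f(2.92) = 0.50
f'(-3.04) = 6.75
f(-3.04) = -5.76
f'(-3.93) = 365.14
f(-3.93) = -50.01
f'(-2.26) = 2.15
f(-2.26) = -2.78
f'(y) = (7 - 8*y)/(-3*y^2 - 10*y + 9) + (6*y + 10)*(-4*y^2 + 7*y - 9)/(-3*y^2 - 10*y + 9)^2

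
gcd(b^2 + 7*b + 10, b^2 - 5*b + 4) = 1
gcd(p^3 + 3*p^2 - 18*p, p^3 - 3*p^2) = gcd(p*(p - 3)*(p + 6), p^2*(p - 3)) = p^2 - 3*p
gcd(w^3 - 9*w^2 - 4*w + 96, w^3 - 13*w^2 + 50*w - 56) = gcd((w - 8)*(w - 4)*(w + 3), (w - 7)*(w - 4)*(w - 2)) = w - 4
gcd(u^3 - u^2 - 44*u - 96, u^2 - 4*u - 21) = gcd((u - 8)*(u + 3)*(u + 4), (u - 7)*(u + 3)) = u + 3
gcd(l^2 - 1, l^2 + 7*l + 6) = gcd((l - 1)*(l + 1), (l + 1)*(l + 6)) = l + 1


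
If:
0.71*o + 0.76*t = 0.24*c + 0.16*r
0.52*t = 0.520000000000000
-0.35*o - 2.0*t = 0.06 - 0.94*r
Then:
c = 7.27857142857143*r - 14.2452380952381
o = 2.68571428571429*r - 5.88571428571429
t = 1.00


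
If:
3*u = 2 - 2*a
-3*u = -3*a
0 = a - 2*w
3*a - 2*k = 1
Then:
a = 2/5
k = 1/10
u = 2/5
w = 1/5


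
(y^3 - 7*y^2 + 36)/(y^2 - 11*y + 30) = (y^2 - y - 6)/(y - 5)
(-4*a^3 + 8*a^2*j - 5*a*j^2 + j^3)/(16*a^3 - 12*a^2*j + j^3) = (-a + j)/(4*a + j)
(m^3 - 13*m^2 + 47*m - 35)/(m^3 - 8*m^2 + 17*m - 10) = (m - 7)/(m - 2)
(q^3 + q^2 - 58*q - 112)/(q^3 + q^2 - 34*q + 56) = (q^2 - 6*q - 16)/(q^2 - 6*q + 8)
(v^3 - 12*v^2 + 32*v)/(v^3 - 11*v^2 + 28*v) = (v - 8)/(v - 7)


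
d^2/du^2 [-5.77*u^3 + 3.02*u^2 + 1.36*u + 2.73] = 6.04 - 34.62*u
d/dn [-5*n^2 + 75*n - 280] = 75 - 10*n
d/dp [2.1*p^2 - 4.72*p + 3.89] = 4.2*p - 4.72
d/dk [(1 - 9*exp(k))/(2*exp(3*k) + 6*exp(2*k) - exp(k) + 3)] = (36*exp(3*k) + 48*exp(2*k) - 12*exp(k) - 26)*exp(k)/(4*exp(6*k) + 24*exp(5*k) + 32*exp(4*k) + 37*exp(2*k) - 6*exp(k) + 9)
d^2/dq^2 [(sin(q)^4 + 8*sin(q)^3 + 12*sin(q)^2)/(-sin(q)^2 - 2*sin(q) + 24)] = 2*(2*sin(q)^5 - 21*sin(q)^4 + 59*sin(q)^3 + 76*sin(q)^2 - 48*sin(q) - 32)/(sin(q) - 4)^3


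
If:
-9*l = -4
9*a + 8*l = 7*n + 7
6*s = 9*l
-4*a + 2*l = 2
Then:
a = -5/18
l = 4/9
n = -107/126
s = 2/3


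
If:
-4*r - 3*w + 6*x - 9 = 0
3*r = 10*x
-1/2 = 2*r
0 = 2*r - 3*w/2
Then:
No Solution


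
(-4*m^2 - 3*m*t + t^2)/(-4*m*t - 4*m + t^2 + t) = (m + t)/(t + 1)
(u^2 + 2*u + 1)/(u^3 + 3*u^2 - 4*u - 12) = (u^2 + 2*u + 1)/(u^3 + 3*u^2 - 4*u - 12)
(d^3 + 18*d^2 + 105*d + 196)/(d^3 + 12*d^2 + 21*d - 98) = (d + 4)/(d - 2)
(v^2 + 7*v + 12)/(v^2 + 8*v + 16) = (v + 3)/(v + 4)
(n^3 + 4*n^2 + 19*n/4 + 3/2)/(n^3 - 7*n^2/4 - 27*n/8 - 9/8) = 2*(2*n^2 + 7*n + 6)/(4*n^2 - 9*n - 9)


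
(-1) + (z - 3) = z - 4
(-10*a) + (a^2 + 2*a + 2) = a^2 - 8*a + 2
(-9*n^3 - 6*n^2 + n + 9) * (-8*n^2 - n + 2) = 72*n^5 + 57*n^4 - 20*n^3 - 85*n^2 - 7*n + 18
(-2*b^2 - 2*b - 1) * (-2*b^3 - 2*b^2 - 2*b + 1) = 4*b^5 + 8*b^4 + 10*b^3 + 4*b^2 - 1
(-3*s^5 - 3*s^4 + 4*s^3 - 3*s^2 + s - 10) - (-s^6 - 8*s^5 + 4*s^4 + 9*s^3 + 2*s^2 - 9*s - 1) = s^6 + 5*s^5 - 7*s^4 - 5*s^3 - 5*s^2 + 10*s - 9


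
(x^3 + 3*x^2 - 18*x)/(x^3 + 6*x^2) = (x - 3)/x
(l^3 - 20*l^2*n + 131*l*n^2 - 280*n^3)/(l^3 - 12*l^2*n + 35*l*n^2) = (l - 8*n)/l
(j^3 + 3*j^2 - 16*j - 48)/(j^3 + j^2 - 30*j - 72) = (j - 4)/(j - 6)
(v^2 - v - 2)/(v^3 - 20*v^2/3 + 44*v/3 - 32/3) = 3*(v + 1)/(3*v^2 - 14*v + 16)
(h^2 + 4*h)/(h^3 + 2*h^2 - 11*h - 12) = h/(h^2 - 2*h - 3)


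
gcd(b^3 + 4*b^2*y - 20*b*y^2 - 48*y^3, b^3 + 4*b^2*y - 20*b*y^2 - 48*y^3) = -b^3 - 4*b^2*y + 20*b*y^2 + 48*y^3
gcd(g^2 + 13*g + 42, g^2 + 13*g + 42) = g^2 + 13*g + 42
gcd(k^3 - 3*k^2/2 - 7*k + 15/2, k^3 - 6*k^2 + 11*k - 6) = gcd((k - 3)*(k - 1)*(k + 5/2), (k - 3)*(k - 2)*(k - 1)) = k^2 - 4*k + 3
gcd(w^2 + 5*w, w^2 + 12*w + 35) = w + 5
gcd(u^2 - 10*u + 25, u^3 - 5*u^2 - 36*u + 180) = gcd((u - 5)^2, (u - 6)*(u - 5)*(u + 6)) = u - 5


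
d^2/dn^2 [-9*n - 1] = 0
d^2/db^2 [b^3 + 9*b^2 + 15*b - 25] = 6*b + 18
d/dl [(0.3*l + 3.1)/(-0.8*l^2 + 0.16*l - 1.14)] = (0.24*l^2 + 4.96*l - 0.838)/(0.64*l^4 - 0.256*l^3 + 1.8496*l^2 - 0.3648*l + 1.2996)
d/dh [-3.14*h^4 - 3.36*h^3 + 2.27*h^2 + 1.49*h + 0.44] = -12.56*h^3 - 10.08*h^2 + 4.54*h + 1.49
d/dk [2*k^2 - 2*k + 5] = 4*k - 2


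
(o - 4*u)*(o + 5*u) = o^2 + o*u - 20*u^2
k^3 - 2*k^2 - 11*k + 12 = (k - 4)*(k - 1)*(k + 3)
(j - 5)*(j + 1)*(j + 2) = j^3 - 2*j^2 - 13*j - 10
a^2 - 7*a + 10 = (a - 5)*(a - 2)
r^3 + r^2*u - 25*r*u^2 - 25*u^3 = (r - 5*u)*(r + u)*(r + 5*u)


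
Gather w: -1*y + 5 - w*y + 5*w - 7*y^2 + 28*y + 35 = w*(5 - y) - 7*y^2 + 27*y + 40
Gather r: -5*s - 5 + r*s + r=r*(s + 1) - 5*s - 5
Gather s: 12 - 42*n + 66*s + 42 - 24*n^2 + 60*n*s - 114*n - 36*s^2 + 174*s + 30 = -24*n^2 - 156*n - 36*s^2 + s*(60*n + 240) + 84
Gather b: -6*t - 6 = -6*t - 6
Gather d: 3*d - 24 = 3*d - 24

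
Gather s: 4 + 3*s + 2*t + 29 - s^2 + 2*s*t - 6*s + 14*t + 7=-s^2 + s*(2*t - 3) + 16*t + 40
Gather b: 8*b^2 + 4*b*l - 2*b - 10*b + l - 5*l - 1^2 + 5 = 8*b^2 + b*(4*l - 12) - 4*l + 4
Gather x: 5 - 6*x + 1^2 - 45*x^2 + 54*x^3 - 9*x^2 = 54*x^3 - 54*x^2 - 6*x + 6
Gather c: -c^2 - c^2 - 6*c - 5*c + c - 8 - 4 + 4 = -2*c^2 - 10*c - 8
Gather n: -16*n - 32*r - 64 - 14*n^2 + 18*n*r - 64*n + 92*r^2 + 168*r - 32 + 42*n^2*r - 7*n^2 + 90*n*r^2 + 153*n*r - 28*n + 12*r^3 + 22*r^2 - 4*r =n^2*(42*r - 21) + n*(90*r^2 + 171*r - 108) + 12*r^3 + 114*r^2 + 132*r - 96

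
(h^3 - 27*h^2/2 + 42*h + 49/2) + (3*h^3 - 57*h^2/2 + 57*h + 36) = 4*h^3 - 42*h^2 + 99*h + 121/2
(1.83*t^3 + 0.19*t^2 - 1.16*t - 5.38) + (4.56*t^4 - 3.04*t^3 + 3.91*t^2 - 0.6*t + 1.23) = 4.56*t^4 - 1.21*t^3 + 4.1*t^2 - 1.76*t - 4.15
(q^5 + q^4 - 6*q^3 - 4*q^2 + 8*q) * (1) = q^5 + q^4 - 6*q^3 - 4*q^2 + 8*q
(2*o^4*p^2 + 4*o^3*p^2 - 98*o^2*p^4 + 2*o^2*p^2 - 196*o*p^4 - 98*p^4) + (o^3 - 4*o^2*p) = 2*o^4*p^2 + 4*o^3*p^2 + o^3 - 98*o^2*p^4 + 2*o^2*p^2 - 4*o^2*p - 196*o*p^4 - 98*p^4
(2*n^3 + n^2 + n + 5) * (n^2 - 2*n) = 2*n^5 - 3*n^4 - n^3 + 3*n^2 - 10*n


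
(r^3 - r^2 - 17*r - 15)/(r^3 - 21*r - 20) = (r + 3)/(r + 4)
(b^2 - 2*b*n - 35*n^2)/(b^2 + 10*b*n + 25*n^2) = (b - 7*n)/(b + 5*n)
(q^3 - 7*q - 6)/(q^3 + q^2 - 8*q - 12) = (q + 1)/(q + 2)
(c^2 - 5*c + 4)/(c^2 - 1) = (c - 4)/(c + 1)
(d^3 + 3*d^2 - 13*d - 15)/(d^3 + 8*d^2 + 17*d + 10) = (d - 3)/(d + 2)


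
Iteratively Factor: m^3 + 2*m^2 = (m + 2)*(m^2) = m*(m + 2)*(m)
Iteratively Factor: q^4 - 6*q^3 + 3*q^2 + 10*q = (q)*(q^3 - 6*q^2 + 3*q + 10) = q*(q - 2)*(q^2 - 4*q - 5) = q*(q - 5)*(q - 2)*(q + 1)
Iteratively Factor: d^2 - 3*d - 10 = (d - 5)*(d + 2)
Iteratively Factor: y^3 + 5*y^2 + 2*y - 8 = (y - 1)*(y^2 + 6*y + 8) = (y - 1)*(y + 4)*(y + 2)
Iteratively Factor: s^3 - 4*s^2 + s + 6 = (s - 3)*(s^2 - s - 2) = (s - 3)*(s + 1)*(s - 2)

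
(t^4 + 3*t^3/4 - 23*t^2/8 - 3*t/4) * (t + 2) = t^5 + 11*t^4/4 - 11*t^3/8 - 13*t^2/2 - 3*t/2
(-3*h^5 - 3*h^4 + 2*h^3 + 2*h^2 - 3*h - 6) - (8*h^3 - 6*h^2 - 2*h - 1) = -3*h^5 - 3*h^4 - 6*h^3 + 8*h^2 - h - 5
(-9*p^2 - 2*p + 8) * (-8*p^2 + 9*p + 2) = 72*p^4 - 65*p^3 - 100*p^2 + 68*p + 16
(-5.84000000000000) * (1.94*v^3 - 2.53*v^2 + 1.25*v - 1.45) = -11.3296*v^3 + 14.7752*v^2 - 7.3*v + 8.468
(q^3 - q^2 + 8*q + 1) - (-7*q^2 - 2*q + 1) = q^3 + 6*q^2 + 10*q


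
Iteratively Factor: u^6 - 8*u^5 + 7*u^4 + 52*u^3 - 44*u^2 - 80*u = (u - 2)*(u^5 - 6*u^4 - 5*u^3 + 42*u^2 + 40*u) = (u - 4)*(u - 2)*(u^4 - 2*u^3 - 13*u^2 - 10*u) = (u - 5)*(u - 4)*(u - 2)*(u^3 + 3*u^2 + 2*u) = (u - 5)*(u - 4)*(u - 2)*(u + 2)*(u^2 + u) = u*(u - 5)*(u - 4)*(u - 2)*(u + 2)*(u + 1)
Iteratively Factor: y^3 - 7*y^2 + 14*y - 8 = (y - 4)*(y^2 - 3*y + 2) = (y - 4)*(y - 2)*(y - 1)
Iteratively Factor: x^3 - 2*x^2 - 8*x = (x + 2)*(x^2 - 4*x) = x*(x + 2)*(x - 4)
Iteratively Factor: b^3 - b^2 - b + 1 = (b + 1)*(b^2 - 2*b + 1) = (b - 1)*(b + 1)*(b - 1)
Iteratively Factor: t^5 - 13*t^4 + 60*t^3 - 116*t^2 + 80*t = (t - 4)*(t^4 - 9*t^3 + 24*t^2 - 20*t) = (t - 4)*(t - 2)*(t^3 - 7*t^2 + 10*t) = (t - 5)*(t - 4)*(t - 2)*(t^2 - 2*t) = (t - 5)*(t - 4)*(t - 2)^2*(t)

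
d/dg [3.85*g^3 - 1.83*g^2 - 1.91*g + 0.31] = 11.55*g^2 - 3.66*g - 1.91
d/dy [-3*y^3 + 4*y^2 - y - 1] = -9*y^2 + 8*y - 1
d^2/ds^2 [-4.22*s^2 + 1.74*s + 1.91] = -8.44000000000000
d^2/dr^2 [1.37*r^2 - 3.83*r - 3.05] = 2.74000000000000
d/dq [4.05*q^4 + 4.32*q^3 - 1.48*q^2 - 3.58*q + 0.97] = 16.2*q^3 + 12.96*q^2 - 2.96*q - 3.58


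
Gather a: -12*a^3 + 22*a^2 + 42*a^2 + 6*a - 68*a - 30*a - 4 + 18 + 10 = -12*a^3 + 64*a^2 - 92*a + 24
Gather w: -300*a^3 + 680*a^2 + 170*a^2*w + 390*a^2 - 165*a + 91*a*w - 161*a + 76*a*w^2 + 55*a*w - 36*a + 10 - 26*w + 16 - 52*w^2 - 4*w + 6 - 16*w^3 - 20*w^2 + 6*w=-300*a^3 + 1070*a^2 - 362*a - 16*w^3 + w^2*(76*a - 72) + w*(170*a^2 + 146*a - 24) + 32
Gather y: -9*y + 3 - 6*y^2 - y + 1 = -6*y^2 - 10*y + 4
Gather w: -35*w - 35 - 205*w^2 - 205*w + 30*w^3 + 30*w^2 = 30*w^3 - 175*w^2 - 240*w - 35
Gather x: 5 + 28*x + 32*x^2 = 32*x^2 + 28*x + 5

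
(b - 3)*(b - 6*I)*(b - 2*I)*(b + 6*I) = b^4 - 3*b^3 - 2*I*b^3 + 36*b^2 + 6*I*b^2 - 108*b - 72*I*b + 216*I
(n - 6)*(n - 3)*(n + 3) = n^3 - 6*n^2 - 9*n + 54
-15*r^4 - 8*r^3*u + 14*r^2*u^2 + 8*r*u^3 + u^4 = (-r + u)*(r + u)*(3*r + u)*(5*r + u)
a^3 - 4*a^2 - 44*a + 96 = (a - 8)*(a - 2)*(a + 6)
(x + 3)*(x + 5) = x^2 + 8*x + 15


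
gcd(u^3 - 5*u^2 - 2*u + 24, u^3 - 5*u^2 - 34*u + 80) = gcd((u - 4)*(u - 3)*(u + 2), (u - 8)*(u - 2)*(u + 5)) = 1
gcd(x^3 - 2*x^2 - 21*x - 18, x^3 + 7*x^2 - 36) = x + 3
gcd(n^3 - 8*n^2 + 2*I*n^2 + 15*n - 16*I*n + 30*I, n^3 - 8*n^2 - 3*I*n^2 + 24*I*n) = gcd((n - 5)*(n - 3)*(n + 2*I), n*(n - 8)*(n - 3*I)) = 1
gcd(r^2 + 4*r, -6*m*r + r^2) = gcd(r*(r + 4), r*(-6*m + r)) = r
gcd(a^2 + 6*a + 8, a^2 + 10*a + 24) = a + 4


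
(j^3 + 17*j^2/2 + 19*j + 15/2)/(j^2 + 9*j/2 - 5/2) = (2*j^2 + 7*j + 3)/(2*j - 1)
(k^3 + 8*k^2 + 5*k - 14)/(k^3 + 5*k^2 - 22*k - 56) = (k - 1)/(k - 4)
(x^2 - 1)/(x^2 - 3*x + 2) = (x + 1)/(x - 2)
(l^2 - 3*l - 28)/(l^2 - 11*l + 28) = (l + 4)/(l - 4)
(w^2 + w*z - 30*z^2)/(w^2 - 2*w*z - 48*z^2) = (-w + 5*z)/(-w + 8*z)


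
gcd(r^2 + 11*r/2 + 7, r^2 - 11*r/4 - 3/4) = 1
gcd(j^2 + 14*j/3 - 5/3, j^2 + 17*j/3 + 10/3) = j + 5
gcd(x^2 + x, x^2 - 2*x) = x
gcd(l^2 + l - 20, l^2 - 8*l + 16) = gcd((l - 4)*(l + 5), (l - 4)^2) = l - 4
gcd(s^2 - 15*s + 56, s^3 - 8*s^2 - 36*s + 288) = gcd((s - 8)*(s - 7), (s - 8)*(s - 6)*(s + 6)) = s - 8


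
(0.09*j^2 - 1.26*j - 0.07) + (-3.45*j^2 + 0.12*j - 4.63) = -3.36*j^2 - 1.14*j - 4.7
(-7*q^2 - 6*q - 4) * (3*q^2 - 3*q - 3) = -21*q^4 + 3*q^3 + 27*q^2 + 30*q + 12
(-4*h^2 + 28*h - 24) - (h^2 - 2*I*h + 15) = -5*h^2 + 28*h + 2*I*h - 39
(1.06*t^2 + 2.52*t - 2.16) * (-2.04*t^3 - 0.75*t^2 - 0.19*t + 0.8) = -2.1624*t^5 - 5.9358*t^4 + 2.315*t^3 + 1.9892*t^2 + 2.4264*t - 1.728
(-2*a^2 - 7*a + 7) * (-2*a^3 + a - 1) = 4*a^5 + 14*a^4 - 16*a^3 - 5*a^2 + 14*a - 7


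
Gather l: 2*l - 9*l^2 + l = -9*l^2 + 3*l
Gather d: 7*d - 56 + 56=7*d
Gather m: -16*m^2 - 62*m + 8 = -16*m^2 - 62*m + 8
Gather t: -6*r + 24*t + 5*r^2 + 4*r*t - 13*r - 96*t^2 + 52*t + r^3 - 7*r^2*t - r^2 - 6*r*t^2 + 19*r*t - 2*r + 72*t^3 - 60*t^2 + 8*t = r^3 + 4*r^2 - 21*r + 72*t^3 + t^2*(-6*r - 156) + t*(-7*r^2 + 23*r + 84)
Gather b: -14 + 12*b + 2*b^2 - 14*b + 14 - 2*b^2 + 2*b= 0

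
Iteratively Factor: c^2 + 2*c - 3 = (c + 3)*(c - 1)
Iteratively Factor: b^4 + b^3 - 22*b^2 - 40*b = (b)*(b^3 + b^2 - 22*b - 40) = b*(b + 2)*(b^2 - b - 20) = b*(b - 5)*(b + 2)*(b + 4)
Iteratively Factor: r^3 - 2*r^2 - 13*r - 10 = (r + 1)*(r^2 - 3*r - 10) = (r + 1)*(r + 2)*(r - 5)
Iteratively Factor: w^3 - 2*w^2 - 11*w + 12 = (w + 3)*(w^2 - 5*w + 4) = (w - 1)*(w + 3)*(w - 4)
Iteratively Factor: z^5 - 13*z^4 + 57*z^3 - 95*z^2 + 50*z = (z - 5)*(z^4 - 8*z^3 + 17*z^2 - 10*z) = (z - 5)^2*(z^3 - 3*z^2 + 2*z) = z*(z - 5)^2*(z^2 - 3*z + 2) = z*(z - 5)^2*(z - 1)*(z - 2)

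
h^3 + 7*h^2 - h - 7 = (h - 1)*(h + 1)*(h + 7)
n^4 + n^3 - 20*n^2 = n^2*(n - 4)*(n + 5)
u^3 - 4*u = u*(u - 2)*(u + 2)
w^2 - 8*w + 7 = (w - 7)*(w - 1)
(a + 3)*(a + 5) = a^2 + 8*a + 15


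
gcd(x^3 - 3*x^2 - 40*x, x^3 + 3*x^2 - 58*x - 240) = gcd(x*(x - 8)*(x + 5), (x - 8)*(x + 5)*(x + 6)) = x^2 - 3*x - 40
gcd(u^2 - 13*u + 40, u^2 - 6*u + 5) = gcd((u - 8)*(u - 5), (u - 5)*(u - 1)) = u - 5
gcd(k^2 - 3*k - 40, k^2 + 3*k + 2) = 1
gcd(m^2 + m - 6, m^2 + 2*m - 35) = 1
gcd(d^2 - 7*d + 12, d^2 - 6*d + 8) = d - 4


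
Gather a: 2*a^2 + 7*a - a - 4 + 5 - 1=2*a^2 + 6*a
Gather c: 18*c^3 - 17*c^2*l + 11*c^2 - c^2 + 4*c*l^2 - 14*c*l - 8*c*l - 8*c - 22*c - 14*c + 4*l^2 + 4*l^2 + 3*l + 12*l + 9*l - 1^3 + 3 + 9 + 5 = 18*c^3 + c^2*(10 - 17*l) + c*(4*l^2 - 22*l - 44) + 8*l^2 + 24*l + 16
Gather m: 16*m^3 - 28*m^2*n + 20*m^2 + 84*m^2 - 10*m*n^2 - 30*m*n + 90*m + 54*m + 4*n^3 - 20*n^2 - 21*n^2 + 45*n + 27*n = 16*m^3 + m^2*(104 - 28*n) + m*(-10*n^2 - 30*n + 144) + 4*n^3 - 41*n^2 + 72*n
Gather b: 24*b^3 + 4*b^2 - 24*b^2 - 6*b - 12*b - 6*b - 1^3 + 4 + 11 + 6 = 24*b^3 - 20*b^2 - 24*b + 20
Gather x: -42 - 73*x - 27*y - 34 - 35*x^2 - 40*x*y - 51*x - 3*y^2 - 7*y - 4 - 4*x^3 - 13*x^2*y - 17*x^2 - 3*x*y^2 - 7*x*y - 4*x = -4*x^3 + x^2*(-13*y - 52) + x*(-3*y^2 - 47*y - 128) - 3*y^2 - 34*y - 80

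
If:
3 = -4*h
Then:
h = -3/4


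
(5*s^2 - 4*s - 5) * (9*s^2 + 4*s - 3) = 45*s^4 - 16*s^3 - 76*s^2 - 8*s + 15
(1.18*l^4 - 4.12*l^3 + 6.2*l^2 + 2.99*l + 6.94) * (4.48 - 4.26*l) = -5.0268*l^5 + 22.8376*l^4 - 44.8696*l^3 + 15.0386*l^2 - 16.1692*l + 31.0912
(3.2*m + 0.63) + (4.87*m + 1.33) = 8.07*m + 1.96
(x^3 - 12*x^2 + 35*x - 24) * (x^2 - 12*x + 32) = x^5 - 24*x^4 + 211*x^3 - 828*x^2 + 1408*x - 768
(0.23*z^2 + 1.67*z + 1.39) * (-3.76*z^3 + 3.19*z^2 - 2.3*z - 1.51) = -0.8648*z^5 - 5.5455*z^4 - 0.4281*z^3 + 0.2458*z^2 - 5.7187*z - 2.0989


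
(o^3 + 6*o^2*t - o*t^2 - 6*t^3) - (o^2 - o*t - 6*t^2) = o^3 + 6*o^2*t - o^2 - o*t^2 + o*t - 6*t^3 + 6*t^2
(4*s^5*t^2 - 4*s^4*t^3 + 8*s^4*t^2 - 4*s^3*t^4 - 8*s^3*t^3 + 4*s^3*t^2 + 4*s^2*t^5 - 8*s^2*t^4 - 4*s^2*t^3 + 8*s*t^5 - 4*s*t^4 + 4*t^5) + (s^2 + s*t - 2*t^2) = 4*s^5*t^2 - 4*s^4*t^3 + 8*s^4*t^2 - 4*s^3*t^4 - 8*s^3*t^3 + 4*s^3*t^2 + 4*s^2*t^5 - 8*s^2*t^4 - 4*s^2*t^3 + s^2 + 8*s*t^5 - 4*s*t^4 + s*t + 4*t^5 - 2*t^2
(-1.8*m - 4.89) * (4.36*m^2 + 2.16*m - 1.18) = -7.848*m^3 - 25.2084*m^2 - 8.4384*m + 5.7702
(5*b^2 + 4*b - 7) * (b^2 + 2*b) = 5*b^4 + 14*b^3 + b^2 - 14*b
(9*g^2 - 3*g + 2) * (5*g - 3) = 45*g^3 - 42*g^2 + 19*g - 6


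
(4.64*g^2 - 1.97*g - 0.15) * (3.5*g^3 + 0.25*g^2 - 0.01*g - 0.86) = 16.24*g^5 - 5.735*g^4 - 1.0639*g^3 - 4.0082*g^2 + 1.6957*g + 0.129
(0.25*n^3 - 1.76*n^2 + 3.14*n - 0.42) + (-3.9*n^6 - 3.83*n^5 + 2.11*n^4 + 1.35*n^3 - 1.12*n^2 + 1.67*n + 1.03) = -3.9*n^6 - 3.83*n^5 + 2.11*n^4 + 1.6*n^3 - 2.88*n^2 + 4.81*n + 0.61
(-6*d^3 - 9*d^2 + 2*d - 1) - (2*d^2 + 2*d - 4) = -6*d^3 - 11*d^2 + 3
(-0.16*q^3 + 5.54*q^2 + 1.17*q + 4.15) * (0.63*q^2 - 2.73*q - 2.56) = -0.1008*q^5 + 3.927*q^4 - 13.9775*q^3 - 14.762*q^2 - 14.3247*q - 10.624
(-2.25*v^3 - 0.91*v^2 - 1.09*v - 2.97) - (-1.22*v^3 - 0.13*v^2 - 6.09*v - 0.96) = -1.03*v^3 - 0.78*v^2 + 5.0*v - 2.01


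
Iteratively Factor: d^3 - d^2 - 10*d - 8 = (d + 1)*(d^2 - 2*d - 8) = (d - 4)*(d + 1)*(d + 2)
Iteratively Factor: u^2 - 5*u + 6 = (u - 3)*(u - 2)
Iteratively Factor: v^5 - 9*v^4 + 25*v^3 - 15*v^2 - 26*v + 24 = (v - 4)*(v^4 - 5*v^3 + 5*v^2 + 5*v - 6) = (v - 4)*(v + 1)*(v^3 - 6*v^2 + 11*v - 6) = (v - 4)*(v - 1)*(v + 1)*(v^2 - 5*v + 6) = (v - 4)*(v - 3)*(v - 1)*(v + 1)*(v - 2)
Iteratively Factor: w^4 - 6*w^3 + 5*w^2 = (w)*(w^3 - 6*w^2 + 5*w) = w^2*(w^2 - 6*w + 5) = w^2*(w - 5)*(w - 1)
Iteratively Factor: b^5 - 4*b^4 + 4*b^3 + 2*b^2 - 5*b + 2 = (b - 1)*(b^4 - 3*b^3 + b^2 + 3*b - 2) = (b - 1)^2*(b^3 - 2*b^2 - b + 2) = (b - 1)^2*(b + 1)*(b^2 - 3*b + 2) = (b - 1)^3*(b + 1)*(b - 2)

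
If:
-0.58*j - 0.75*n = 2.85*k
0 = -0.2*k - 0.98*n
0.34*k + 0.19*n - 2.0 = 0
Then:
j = -30.87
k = 6.64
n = -1.36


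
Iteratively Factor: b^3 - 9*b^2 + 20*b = (b - 4)*(b^2 - 5*b) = b*(b - 4)*(b - 5)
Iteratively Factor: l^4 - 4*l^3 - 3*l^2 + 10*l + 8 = (l - 2)*(l^3 - 2*l^2 - 7*l - 4) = (l - 2)*(l + 1)*(l^2 - 3*l - 4) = (l - 4)*(l - 2)*(l + 1)*(l + 1)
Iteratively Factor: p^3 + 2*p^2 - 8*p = (p - 2)*(p^2 + 4*p) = p*(p - 2)*(p + 4)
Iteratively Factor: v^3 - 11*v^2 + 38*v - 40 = (v - 4)*(v^2 - 7*v + 10) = (v - 4)*(v - 2)*(v - 5)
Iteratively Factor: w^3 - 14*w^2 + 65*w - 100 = (w - 5)*(w^2 - 9*w + 20) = (w - 5)*(w - 4)*(w - 5)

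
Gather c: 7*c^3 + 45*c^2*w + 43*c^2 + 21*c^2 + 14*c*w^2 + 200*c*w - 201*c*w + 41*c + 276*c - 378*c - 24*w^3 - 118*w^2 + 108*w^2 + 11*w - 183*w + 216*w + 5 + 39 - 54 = 7*c^3 + c^2*(45*w + 64) + c*(14*w^2 - w - 61) - 24*w^3 - 10*w^2 + 44*w - 10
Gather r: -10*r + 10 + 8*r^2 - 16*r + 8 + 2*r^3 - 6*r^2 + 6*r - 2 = 2*r^3 + 2*r^2 - 20*r + 16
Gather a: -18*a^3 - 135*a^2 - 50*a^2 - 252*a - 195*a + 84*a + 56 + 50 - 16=-18*a^3 - 185*a^2 - 363*a + 90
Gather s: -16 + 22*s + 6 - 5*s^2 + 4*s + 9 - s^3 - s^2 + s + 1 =-s^3 - 6*s^2 + 27*s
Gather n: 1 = 1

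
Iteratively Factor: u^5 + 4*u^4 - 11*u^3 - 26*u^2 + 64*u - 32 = (u - 1)*(u^4 + 5*u^3 - 6*u^2 - 32*u + 32) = (u - 2)*(u - 1)*(u^3 + 7*u^2 + 8*u - 16) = (u - 2)*(u - 1)*(u + 4)*(u^2 + 3*u - 4) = (u - 2)*(u - 1)*(u + 4)^2*(u - 1)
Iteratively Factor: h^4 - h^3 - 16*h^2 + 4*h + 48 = (h + 2)*(h^3 - 3*h^2 - 10*h + 24) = (h - 2)*(h + 2)*(h^2 - h - 12) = (h - 4)*(h - 2)*(h + 2)*(h + 3)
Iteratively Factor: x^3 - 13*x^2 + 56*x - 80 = (x - 4)*(x^2 - 9*x + 20) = (x - 5)*(x - 4)*(x - 4)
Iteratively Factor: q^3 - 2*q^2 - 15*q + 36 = (q + 4)*(q^2 - 6*q + 9) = (q - 3)*(q + 4)*(q - 3)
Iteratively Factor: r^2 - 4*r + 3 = (r - 1)*(r - 3)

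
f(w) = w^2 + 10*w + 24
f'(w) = 2*w + 10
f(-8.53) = 11.46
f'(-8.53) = -7.06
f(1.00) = 35.00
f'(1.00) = 12.00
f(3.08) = 64.29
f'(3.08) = 16.16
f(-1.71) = 9.82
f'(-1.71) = 6.58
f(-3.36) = 1.69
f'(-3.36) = 3.28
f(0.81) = 32.76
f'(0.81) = 11.62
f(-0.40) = 20.16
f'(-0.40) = 9.20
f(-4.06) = -0.12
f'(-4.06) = 1.88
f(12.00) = 288.00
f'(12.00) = 34.00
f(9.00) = 195.00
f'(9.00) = 28.00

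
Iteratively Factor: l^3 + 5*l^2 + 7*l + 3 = (l + 3)*(l^2 + 2*l + 1) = (l + 1)*(l + 3)*(l + 1)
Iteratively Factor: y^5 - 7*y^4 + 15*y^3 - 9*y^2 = (y - 3)*(y^4 - 4*y^3 + 3*y^2) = (y - 3)*(y - 1)*(y^3 - 3*y^2) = y*(y - 3)*(y - 1)*(y^2 - 3*y) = y*(y - 3)^2*(y - 1)*(y)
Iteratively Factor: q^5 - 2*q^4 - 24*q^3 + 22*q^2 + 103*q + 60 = (q + 4)*(q^4 - 6*q^3 + 22*q + 15) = (q - 5)*(q + 4)*(q^3 - q^2 - 5*q - 3) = (q - 5)*(q - 3)*(q + 4)*(q^2 + 2*q + 1) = (q - 5)*(q - 3)*(q + 1)*(q + 4)*(q + 1)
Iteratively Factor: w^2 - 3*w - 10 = (w + 2)*(w - 5)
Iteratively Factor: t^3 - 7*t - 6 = (t + 2)*(t^2 - 2*t - 3) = (t + 1)*(t + 2)*(t - 3)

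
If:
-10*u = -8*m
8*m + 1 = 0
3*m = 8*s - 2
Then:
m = -1/8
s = 13/64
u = -1/10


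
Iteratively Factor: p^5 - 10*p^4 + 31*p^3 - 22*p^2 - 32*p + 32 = (p + 1)*(p^4 - 11*p^3 + 42*p^2 - 64*p + 32) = (p - 1)*(p + 1)*(p^3 - 10*p^2 + 32*p - 32) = (p - 2)*(p - 1)*(p + 1)*(p^2 - 8*p + 16) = (p - 4)*(p - 2)*(p - 1)*(p + 1)*(p - 4)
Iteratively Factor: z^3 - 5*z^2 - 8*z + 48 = (z + 3)*(z^2 - 8*z + 16) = (z - 4)*(z + 3)*(z - 4)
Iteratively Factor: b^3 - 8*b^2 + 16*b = (b)*(b^2 - 8*b + 16) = b*(b - 4)*(b - 4)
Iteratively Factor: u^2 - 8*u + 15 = (u - 3)*(u - 5)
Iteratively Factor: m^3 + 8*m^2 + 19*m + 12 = (m + 1)*(m^2 + 7*m + 12) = (m + 1)*(m + 4)*(m + 3)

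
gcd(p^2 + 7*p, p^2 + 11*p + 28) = p + 7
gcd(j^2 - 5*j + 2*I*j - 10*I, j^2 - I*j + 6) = j + 2*I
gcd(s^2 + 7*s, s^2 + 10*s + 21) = s + 7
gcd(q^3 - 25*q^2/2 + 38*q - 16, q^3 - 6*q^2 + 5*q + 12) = q - 4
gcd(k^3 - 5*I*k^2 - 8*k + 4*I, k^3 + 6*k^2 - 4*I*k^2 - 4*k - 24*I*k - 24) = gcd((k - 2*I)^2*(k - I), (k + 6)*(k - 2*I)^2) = k^2 - 4*I*k - 4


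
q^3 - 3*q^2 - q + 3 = (q - 3)*(q - 1)*(q + 1)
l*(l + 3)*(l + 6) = l^3 + 9*l^2 + 18*l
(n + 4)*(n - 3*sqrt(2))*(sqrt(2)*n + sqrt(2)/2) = sqrt(2)*n^3 - 6*n^2 + 9*sqrt(2)*n^2/2 - 27*n + 2*sqrt(2)*n - 12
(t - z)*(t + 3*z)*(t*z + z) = t^3*z + 2*t^2*z^2 + t^2*z - 3*t*z^3 + 2*t*z^2 - 3*z^3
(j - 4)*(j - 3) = j^2 - 7*j + 12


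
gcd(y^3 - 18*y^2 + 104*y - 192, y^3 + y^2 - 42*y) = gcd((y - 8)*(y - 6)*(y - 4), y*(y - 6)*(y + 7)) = y - 6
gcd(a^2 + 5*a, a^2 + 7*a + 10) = a + 5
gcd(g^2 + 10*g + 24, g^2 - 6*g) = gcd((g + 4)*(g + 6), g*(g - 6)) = 1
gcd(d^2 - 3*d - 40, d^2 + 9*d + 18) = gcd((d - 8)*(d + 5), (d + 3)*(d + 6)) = 1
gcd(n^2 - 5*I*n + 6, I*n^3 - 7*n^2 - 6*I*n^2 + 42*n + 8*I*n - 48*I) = 1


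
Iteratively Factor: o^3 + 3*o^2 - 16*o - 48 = (o + 4)*(o^2 - o - 12) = (o + 3)*(o + 4)*(o - 4)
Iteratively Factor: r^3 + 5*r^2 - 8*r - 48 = (r - 3)*(r^2 + 8*r + 16) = (r - 3)*(r + 4)*(r + 4)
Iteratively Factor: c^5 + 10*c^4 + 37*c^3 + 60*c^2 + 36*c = (c + 3)*(c^4 + 7*c^3 + 16*c^2 + 12*c) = (c + 2)*(c + 3)*(c^3 + 5*c^2 + 6*c) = (c + 2)^2*(c + 3)*(c^2 + 3*c) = c*(c + 2)^2*(c + 3)*(c + 3)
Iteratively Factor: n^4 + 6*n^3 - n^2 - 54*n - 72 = (n + 2)*(n^3 + 4*n^2 - 9*n - 36) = (n - 3)*(n + 2)*(n^2 + 7*n + 12) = (n - 3)*(n + 2)*(n + 3)*(n + 4)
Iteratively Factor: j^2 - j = (j)*(j - 1)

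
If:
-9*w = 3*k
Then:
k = -3*w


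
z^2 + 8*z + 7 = (z + 1)*(z + 7)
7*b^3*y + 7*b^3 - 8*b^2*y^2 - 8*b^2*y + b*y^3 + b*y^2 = (-7*b + y)*(-b + y)*(b*y + b)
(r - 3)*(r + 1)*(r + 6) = r^3 + 4*r^2 - 15*r - 18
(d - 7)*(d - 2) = d^2 - 9*d + 14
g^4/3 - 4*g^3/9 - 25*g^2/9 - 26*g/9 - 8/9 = (g/3 + 1/3)*(g - 4)*(g + 2/3)*(g + 1)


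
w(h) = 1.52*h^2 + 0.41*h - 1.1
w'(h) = 3.04*h + 0.41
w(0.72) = -0.02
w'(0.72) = 2.60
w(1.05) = 1.01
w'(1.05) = 3.60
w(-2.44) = 6.95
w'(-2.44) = -7.01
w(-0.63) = -0.76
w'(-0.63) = -1.51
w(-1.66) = 2.41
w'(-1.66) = -4.64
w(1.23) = 1.70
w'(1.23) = 4.15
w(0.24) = -0.91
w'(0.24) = 1.14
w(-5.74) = 46.63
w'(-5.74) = -17.04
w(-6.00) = 51.16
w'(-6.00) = -17.83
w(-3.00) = 11.35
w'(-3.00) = -8.71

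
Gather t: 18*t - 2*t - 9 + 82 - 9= 16*t + 64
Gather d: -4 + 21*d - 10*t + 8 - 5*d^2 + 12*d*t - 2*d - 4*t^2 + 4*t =-5*d^2 + d*(12*t + 19) - 4*t^2 - 6*t + 4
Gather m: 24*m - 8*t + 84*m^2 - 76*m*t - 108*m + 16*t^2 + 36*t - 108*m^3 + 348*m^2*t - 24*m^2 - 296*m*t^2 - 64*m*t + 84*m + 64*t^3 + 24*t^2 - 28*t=-108*m^3 + m^2*(348*t + 60) + m*(-296*t^2 - 140*t) + 64*t^3 + 40*t^2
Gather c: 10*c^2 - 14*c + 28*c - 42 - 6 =10*c^2 + 14*c - 48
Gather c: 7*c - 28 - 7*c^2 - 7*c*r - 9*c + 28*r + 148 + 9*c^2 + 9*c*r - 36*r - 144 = 2*c^2 + c*(2*r - 2) - 8*r - 24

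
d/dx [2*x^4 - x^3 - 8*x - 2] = 8*x^3 - 3*x^2 - 8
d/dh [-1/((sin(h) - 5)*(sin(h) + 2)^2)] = (3*sin(h) - 8)*cos(h)/((sin(h) - 5)^2*(sin(h) + 2)^3)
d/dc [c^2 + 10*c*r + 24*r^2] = 2*c + 10*r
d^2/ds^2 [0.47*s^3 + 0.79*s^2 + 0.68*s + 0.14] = 2.82*s + 1.58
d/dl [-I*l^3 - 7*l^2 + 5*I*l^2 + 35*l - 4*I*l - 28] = -3*I*l^2 - l*(14 - 10*I) + 35 - 4*I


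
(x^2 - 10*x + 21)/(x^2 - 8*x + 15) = (x - 7)/(x - 5)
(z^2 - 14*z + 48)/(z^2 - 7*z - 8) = (z - 6)/(z + 1)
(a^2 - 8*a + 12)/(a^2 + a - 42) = (a - 2)/(a + 7)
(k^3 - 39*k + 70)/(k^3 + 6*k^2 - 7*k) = (k^2 - 7*k + 10)/(k*(k - 1))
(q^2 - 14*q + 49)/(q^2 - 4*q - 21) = (q - 7)/(q + 3)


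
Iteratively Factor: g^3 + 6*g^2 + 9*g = (g)*(g^2 + 6*g + 9) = g*(g + 3)*(g + 3)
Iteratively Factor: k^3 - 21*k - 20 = (k + 1)*(k^2 - k - 20) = (k + 1)*(k + 4)*(k - 5)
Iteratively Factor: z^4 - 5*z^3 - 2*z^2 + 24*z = (z)*(z^3 - 5*z^2 - 2*z + 24) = z*(z + 2)*(z^2 - 7*z + 12) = z*(z - 3)*(z + 2)*(z - 4)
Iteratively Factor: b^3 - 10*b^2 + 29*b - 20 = (b - 5)*(b^2 - 5*b + 4) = (b - 5)*(b - 4)*(b - 1)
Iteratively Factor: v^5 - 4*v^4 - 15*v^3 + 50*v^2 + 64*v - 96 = (v - 4)*(v^4 - 15*v^2 - 10*v + 24) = (v - 4)*(v - 1)*(v^3 + v^2 - 14*v - 24) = (v - 4)*(v - 1)*(v + 3)*(v^2 - 2*v - 8) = (v - 4)*(v - 1)*(v + 2)*(v + 3)*(v - 4)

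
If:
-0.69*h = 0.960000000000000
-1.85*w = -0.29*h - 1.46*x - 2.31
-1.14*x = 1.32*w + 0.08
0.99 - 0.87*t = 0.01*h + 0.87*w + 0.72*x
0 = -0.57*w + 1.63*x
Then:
No Solution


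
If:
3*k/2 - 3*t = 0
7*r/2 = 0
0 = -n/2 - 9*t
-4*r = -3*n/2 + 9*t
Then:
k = 0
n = 0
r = 0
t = 0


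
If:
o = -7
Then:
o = -7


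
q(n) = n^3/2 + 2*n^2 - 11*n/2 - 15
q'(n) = 3*n^2/2 + 4*n - 11/2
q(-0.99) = -8.08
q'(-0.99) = -7.99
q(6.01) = 132.73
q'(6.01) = 72.72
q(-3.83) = 7.31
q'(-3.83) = 1.18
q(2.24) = -11.67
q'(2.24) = 10.99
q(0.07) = -15.38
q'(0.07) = -5.21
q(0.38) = -16.77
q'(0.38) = -3.76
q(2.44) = -9.25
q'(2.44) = 13.19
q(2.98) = -0.40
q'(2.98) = 19.74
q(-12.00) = -525.00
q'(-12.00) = 162.50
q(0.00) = -15.00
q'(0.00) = -5.50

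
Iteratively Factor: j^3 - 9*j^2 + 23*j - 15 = (j - 5)*(j^2 - 4*j + 3) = (j - 5)*(j - 3)*(j - 1)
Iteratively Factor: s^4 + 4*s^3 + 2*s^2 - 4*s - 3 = (s - 1)*(s^3 + 5*s^2 + 7*s + 3) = (s - 1)*(s + 3)*(s^2 + 2*s + 1) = (s - 1)*(s + 1)*(s + 3)*(s + 1)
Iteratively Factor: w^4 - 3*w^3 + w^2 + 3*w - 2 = (w + 1)*(w^3 - 4*w^2 + 5*w - 2) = (w - 2)*(w + 1)*(w^2 - 2*w + 1) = (w - 2)*(w - 1)*(w + 1)*(w - 1)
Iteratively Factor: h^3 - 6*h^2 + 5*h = (h - 1)*(h^2 - 5*h) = (h - 5)*(h - 1)*(h)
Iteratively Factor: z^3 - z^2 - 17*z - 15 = (z + 1)*(z^2 - 2*z - 15) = (z - 5)*(z + 1)*(z + 3)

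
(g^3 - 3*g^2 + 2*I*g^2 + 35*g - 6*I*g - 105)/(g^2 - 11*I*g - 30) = (g^2 + g*(-3 + 7*I) - 21*I)/(g - 6*I)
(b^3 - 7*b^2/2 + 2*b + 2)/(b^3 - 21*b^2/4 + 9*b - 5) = 2*(2*b + 1)/(4*b - 5)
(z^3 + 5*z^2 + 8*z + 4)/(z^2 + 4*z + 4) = z + 1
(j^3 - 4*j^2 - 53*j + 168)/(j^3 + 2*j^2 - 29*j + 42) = (j - 8)/(j - 2)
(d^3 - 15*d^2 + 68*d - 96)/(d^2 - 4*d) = d - 11 + 24/d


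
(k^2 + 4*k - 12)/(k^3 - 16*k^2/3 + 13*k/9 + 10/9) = 9*(k^2 + 4*k - 12)/(9*k^3 - 48*k^2 + 13*k + 10)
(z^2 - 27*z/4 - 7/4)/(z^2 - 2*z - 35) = (z + 1/4)/(z + 5)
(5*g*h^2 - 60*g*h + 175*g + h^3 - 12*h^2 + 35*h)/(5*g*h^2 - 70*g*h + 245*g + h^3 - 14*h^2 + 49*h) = (h - 5)/(h - 7)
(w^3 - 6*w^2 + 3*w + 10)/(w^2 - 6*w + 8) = (w^2 - 4*w - 5)/(w - 4)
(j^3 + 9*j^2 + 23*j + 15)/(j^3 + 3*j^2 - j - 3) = (j + 5)/(j - 1)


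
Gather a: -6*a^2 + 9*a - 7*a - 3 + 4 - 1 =-6*a^2 + 2*a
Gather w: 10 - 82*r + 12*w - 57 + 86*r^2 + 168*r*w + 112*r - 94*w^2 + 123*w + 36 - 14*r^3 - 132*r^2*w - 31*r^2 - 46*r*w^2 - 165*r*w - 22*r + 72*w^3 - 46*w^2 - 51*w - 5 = -14*r^3 + 55*r^2 + 8*r + 72*w^3 + w^2*(-46*r - 140) + w*(-132*r^2 + 3*r + 84) - 16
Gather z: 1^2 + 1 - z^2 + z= -z^2 + z + 2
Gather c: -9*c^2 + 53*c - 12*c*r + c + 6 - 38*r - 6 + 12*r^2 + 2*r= -9*c^2 + c*(54 - 12*r) + 12*r^2 - 36*r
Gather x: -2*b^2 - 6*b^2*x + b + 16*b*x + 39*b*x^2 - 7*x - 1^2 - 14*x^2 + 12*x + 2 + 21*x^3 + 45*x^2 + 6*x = -2*b^2 + b + 21*x^3 + x^2*(39*b + 31) + x*(-6*b^2 + 16*b + 11) + 1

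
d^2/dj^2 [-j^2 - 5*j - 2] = -2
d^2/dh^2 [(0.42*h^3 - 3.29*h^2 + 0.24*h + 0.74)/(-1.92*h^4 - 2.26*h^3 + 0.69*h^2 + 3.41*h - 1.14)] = (-3.096576*h^9 + 72.769536*h^8 + 71.7004800000001*h^7 - 68.703488*h^6 + 159.348456*h^5 - 42.605892*h^4 - 100.157862*h^3 + 84.283728*h^2 - 3.415356*h - 11.68834)/(7.077888*h^12 + 24.993792*h^11 + 21.788928*h^10 - 44.132984*h^9 - 84.00294*h^8 + 7.762746*h^7 + 106.961031*h^6 + 18.518871*h^5 - 67.669353*h^4 - 14.746697*h^3 + 37.07793*h^2 - 13.294908*h + 1.481544)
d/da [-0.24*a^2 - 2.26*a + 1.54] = -0.48*a - 2.26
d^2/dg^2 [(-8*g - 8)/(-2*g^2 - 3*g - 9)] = 16*((g + 1)*(4*g + 3)^2 - (6*g + 5)*(2*g^2 + 3*g + 9))/(2*g^2 + 3*g + 9)^3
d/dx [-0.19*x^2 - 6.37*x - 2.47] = -0.38*x - 6.37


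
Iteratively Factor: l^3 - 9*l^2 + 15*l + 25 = (l - 5)*(l^2 - 4*l - 5) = (l - 5)*(l + 1)*(l - 5)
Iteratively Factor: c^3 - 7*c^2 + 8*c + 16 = (c - 4)*(c^2 - 3*c - 4) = (c - 4)^2*(c + 1)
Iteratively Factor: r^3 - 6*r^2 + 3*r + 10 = (r - 2)*(r^2 - 4*r - 5) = (r - 5)*(r - 2)*(r + 1)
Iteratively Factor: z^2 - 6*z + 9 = (z - 3)*(z - 3)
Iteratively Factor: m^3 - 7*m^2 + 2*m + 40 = (m - 4)*(m^2 - 3*m - 10) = (m - 4)*(m + 2)*(m - 5)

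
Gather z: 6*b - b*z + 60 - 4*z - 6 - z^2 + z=6*b - z^2 + z*(-b - 3) + 54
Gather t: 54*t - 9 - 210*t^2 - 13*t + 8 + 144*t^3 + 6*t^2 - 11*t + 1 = 144*t^3 - 204*t^2 + 30*t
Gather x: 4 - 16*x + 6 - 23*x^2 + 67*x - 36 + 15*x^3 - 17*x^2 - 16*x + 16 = 15*x^3 - 40*x^2 + 35*x - 10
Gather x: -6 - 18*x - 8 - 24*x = -42*x - 14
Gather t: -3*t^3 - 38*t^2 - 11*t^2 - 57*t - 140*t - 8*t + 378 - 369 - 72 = -3*t^3 - 49*t^2 - 205*t - 63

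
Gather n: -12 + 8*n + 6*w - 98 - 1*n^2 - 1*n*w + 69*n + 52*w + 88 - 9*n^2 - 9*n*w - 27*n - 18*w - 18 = -10*n^2 + n*(50 - 10*w) + 40*w - 40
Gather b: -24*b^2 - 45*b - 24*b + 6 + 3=-24*b^2 - 69*b + 9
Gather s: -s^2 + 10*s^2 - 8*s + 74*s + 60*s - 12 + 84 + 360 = 9*s^2 + 126*s + 432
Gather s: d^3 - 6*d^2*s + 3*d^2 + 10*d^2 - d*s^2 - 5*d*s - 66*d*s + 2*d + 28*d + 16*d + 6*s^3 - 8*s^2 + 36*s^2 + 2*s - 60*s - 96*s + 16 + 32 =d^3 + 13*d^2 + 46*d + 6*s^3 + s^2*(28 - d) + s*(-6*d^2 - 71*d - 154) + 48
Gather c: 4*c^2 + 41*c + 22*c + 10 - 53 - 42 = 4*c^2 + 63*c - 85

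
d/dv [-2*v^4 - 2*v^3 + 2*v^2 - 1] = 2*v*(-4*v^2 - 3*v + 2)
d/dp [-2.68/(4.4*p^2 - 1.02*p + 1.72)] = (23.584*p - 2.7336)/(4.4*p^2 - 1.02*p + 1.72)^2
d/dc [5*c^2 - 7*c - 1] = 10*c - 7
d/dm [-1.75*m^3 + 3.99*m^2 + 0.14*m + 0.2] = -5.25*m^2 + 7.98*m + 0.14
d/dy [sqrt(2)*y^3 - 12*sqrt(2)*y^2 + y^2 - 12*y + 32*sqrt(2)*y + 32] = 3*sqrt(2)*y^2 - 24*sqrt(2)*y + 2*y - 12 + 32*sqrt(2)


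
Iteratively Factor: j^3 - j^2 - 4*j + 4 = (j + 2)*(j^2 - 3*j + 2) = (j - 1)*(j + 2)*(j - 2)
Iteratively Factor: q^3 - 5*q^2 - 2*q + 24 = (q - 4)*(q^2 - q - 6) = (q - 4)*(q + 2)*(q - 3)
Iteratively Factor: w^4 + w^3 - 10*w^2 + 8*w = (w - 2)*(w^3 + 3*w^2 - 4*w) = w*(w - 2)*(w^2 + 3*w - 4) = w*(w - 2)*(w - 1)*(w + 4)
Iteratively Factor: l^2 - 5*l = (l - 5)*(l)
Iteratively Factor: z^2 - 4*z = (z - 4)*(z)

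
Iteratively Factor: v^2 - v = (v)*(v - 1)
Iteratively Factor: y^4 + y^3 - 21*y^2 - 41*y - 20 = (y - 5)*(y^3 + 6*y^2 + 9*y + 4) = (y - 5)*(y + 1)*(y^2 + 5*y + 4) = (y - 5)*(y + 1)^2*(y + 4)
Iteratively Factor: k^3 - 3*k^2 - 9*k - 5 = (k + 1)*(k^2 - 4*k - 5) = (k + 1)^2*(k - 5)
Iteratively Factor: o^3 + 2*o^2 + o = (o + 1)*(o^2 + o) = o*(o + 1)*(o + 1)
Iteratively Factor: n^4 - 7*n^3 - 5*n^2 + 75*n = (n)*(n^3 - 7*n^2 - 5*n + 75) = n*(n - 5)*(n^2 - 2*n - 15) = n*(n - 5)*(n + 3)*(n - 5)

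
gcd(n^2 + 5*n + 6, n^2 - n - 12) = n + 3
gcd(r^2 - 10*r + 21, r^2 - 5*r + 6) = r - 3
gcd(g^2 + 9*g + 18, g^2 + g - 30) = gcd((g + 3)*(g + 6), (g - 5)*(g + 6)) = g + 6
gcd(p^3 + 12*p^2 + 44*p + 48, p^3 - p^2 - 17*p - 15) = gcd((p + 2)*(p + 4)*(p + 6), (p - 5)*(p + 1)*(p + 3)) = 1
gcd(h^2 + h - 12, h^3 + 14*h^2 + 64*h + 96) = h + 4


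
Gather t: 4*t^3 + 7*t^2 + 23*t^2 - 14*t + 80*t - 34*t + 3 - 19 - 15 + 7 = 4*t^3 + 30*t^2 + 32*t - 24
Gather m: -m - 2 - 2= -m - 4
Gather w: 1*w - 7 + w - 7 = 2*w - 14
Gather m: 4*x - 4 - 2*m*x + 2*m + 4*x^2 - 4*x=m*(2 - 2*x) + 4*x^2 - 4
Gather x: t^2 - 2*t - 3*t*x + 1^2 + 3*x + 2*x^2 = t^2 - 2*t + 2*x^2 + x*(3 - 3*t) + 1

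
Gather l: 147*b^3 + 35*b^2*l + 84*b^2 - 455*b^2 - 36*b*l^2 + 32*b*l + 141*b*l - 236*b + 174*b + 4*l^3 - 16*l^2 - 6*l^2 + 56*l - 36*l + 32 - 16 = 147*b^3 - 371*b^2 - 62*b + 4*l^3 + l^2*(-36*b - 22) + l*(35*b^2 + 173*b + 20) + 16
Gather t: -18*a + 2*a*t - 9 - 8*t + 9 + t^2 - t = -18*a + t^2 + t*(2*a - 9)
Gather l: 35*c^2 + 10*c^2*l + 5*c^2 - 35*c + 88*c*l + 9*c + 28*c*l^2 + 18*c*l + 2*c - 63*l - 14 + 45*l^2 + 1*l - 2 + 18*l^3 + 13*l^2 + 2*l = 40*c^2 - 24*c + 18*l^3 + l^2*(28*c + 58) + l*(10*c^2 + 106*c - 60) - 16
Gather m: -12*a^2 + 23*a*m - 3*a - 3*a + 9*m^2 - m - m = -12*a^2 - 6*a + 9*m^2 + m*(23*a - 2)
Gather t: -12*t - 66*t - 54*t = -132*t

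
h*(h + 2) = h^2 + 2*h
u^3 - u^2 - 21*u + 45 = (u - 3)^2*(u + 5)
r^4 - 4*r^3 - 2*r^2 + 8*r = r*(r - 4)*(r - sqrt(2))*(r + sqrt(2))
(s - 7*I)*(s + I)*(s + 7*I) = s^3 + I*s^2 + 49*s + 49*I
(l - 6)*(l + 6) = l^2 - 36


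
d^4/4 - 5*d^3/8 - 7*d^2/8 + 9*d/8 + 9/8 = (d/2 + 1/2)^2*(d - 3)*(d - 3/2)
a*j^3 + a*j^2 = j^2*(a*j + a)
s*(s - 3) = s^2 - 3*s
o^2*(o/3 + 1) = o^3/3 + o^2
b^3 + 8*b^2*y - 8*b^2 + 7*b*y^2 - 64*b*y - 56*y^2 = (b - 8)*(b + y)*(b + 7*y)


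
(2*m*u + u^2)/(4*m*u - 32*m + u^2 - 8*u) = u*(2*m + u)/(4*m*u - 32*m + u^2 - 8*u)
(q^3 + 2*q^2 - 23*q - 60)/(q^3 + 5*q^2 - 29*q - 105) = (q + 4)/(q + 7)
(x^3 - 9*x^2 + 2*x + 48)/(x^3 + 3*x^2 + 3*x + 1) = (x^3 - 9*x^2 + 2*x + 48)/(x^3 + 3*x^2 + 3*x + 1)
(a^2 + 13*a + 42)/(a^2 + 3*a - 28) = (a + 6)/(a - 4)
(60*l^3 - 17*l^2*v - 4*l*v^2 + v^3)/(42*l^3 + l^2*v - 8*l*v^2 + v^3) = (-20*l^2 - l*v + v^2)/(-14*l^2 - 5*l*v + v^2)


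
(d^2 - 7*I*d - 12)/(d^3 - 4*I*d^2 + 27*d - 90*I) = (d - 4*I)/(d^2 - I*d + 30)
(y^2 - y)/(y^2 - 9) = y*(y - 1)/(y^2 - 9)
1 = 1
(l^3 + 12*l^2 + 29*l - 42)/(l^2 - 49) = (l^2 + 5*l - 6)/(l - 7)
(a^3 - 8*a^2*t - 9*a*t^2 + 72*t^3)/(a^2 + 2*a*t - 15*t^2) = (a^2 - 5*a*t - 24*t^2)/(a + 5*t)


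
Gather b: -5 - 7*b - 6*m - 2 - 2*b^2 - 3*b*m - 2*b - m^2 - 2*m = -2*b^2 + b*(-3*m - 9) - m^2 - 8*m - 7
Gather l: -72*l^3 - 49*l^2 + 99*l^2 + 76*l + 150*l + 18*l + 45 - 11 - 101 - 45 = -72*l^3 + 50*l^2 + 244*l - 112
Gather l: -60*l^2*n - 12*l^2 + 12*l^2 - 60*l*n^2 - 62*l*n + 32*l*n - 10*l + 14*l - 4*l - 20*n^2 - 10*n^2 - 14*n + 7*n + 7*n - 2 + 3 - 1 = -60*l^2*n + l*(-60*n^2 - 30*n) - 30*n^2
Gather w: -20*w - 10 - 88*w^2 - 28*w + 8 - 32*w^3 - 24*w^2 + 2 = -32*w^3 - 112*w^2 - 48*w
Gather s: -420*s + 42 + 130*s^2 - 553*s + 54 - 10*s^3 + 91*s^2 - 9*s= -10*s^3 + 221*s^2 - 982*s + 96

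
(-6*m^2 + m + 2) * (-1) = 6*m^2 - m - 2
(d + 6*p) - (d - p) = 7*p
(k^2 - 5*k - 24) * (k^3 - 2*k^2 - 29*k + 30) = k^5 - 7*k^4 - 43*k^3 + 223*k^2 + 546*k - 720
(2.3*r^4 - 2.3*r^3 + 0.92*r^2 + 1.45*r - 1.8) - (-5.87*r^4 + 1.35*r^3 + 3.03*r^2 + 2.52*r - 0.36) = 8.17*r^4 - 3.65*r^3 - 2.11*r^2 - 1.07*r - 1.44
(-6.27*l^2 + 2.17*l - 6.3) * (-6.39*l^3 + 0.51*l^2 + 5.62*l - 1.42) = 40.0653*l^5 - 17.064*l^4 + 6.12629999999999*l^3 + 17.8858*l^2 - 38.4874*l + 8.946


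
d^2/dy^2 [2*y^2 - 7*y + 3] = 4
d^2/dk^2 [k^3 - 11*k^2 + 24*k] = 6*k - 22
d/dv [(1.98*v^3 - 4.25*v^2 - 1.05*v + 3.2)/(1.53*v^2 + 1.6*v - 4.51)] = (3.0294*v^4 + 6.336*v^3 - 31.9829*v^2 + 28.543*v - 0.384500000000001)/(2.3409*v^4 + 4.896*v^3 - 11.2406*v^2 - 14.432*v + 20.3401)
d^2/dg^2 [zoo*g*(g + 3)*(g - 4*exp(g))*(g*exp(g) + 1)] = zoo*(g^4*exp(g) + g^3*exp(2*g) + g^3*exp(g) + g^2*exp(2*g) + g^2*exp(g) + g*exp(2*g) + g*exp(g) + g + exp(2*g) + exp(g) + 1)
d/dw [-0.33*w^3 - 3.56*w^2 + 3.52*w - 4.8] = -0.99*w^2 - 7.12*w + 3.52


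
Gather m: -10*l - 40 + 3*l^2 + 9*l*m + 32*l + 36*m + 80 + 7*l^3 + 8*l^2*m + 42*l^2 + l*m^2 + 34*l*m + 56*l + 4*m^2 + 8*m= 7*l^3 + 45*l^2 + 78*l + m^2*(l + 4) + m*(8*l^2 + 43*l + 44) + 40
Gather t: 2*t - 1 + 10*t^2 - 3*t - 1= 10*t^2 - t - 2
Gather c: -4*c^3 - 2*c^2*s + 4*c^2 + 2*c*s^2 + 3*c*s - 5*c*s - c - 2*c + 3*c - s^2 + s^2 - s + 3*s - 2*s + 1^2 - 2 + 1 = -4*c^3 + c^2*(4 - 2*s) + c*(2*s^2 - 2*s)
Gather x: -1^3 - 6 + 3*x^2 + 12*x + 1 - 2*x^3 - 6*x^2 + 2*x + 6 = -2*x^3 - 3*x^2 + 14*x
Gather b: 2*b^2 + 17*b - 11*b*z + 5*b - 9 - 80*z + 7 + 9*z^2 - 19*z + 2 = 2*b^2 + b*(22 - 11*z) + 9*z^2 - 99*z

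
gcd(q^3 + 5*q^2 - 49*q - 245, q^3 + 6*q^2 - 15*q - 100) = q + 5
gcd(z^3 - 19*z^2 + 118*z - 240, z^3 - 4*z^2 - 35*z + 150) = z - 5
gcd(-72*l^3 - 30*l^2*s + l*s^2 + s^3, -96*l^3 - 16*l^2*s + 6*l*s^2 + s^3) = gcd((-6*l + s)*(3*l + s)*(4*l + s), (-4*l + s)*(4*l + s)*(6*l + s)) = 4*l + s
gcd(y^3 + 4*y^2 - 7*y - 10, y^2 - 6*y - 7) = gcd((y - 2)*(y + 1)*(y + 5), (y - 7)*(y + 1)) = y + 1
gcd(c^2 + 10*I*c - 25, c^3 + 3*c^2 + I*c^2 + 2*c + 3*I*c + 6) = 1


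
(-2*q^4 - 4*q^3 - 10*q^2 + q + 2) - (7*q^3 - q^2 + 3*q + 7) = -2*q^4 - 11*q^3 - 9*q^2 - 2*q - 5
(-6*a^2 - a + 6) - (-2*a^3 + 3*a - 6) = 2*a^3 - 6*a^2 - 4*a + 12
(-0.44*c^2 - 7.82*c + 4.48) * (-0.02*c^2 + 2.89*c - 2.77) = 0.0088*c^4 - 1.1152*c^3 - 21.4706*c^2 + 34.6086*c - 12.4096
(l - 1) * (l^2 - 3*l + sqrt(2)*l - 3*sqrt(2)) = l^3 - 4*l^2 + sqrt(2)*l^2 - 4*sqrt(2)*l + 3*l + 3*sqrt(2)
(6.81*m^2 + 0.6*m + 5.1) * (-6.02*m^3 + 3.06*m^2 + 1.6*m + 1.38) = -40.9962*m^5 + 17.2266*m^4 - 17.97*m^3 + 25.9638*m^2 + 8.988*m + 7.038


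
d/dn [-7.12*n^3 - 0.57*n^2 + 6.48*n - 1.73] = -21.36*n^2 - 1.14*n + 6.48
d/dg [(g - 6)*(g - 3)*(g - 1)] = 3*g^2 - 20*g + 27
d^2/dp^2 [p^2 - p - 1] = 2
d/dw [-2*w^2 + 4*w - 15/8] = 4 - 4*w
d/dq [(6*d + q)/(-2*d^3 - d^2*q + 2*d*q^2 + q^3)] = (-2*d^3 - d^2*q + 2*d*q^2 + q^3 - (6*d + q)*(-d^2 + 4*d*q + 3*q^2))/(2*d^3 + d^2*q - 2*d*q^2 - q^3)^2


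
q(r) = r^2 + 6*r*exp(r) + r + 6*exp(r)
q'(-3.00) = -5.30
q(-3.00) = 5.40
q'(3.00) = 609.57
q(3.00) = 494.05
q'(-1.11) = 0.54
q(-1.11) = -0.10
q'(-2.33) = -3.85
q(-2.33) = 2.32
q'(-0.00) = 13.00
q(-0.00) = 6.00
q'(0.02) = 13.40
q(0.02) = 6.26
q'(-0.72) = 3.30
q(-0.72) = 0.62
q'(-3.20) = -5.69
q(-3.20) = 6.50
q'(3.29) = 859.57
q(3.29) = 705.05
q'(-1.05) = 0.89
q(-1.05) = -0.05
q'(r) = 6*r*exp(r) + 2*r + 12*exp(r) + 1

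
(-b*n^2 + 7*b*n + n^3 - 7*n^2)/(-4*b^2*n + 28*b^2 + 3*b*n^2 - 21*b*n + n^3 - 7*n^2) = n/(4*b + n)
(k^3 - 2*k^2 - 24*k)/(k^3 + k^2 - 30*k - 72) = k/(k + 3)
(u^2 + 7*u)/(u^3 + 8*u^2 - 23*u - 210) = u/(u^2 + u - 30)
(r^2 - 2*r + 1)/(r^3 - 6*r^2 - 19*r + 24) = (r - 1)/(r^2 - 5*r - 24)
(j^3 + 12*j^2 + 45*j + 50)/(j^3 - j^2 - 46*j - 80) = (j + 5)/(j - 8)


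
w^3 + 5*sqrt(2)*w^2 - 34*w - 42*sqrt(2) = (w - 3*sqrt(2))*(w + sqrt(2))*(w + 7*sqrt(2))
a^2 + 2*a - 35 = (a - 5)*(a + 7)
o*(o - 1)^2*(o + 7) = o^4 + 5*o^3 - 13*o^2 + 7*o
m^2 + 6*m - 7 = (m - 1)*(m + 7)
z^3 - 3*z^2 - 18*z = z*(z - 6)*(z + 3)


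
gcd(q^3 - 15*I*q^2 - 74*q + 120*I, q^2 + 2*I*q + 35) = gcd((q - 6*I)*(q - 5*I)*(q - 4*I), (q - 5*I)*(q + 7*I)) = q - 5*I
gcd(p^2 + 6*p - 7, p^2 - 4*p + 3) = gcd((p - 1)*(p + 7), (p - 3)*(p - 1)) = p - 1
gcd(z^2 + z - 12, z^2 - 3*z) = z - 3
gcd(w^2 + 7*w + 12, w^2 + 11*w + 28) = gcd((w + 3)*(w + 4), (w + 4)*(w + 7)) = w + 4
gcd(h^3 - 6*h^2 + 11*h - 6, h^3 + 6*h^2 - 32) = h - 2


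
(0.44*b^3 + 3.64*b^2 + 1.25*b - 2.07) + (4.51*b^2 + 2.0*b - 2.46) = 0.44*b^3 + 8.15*b^2 + 3.25*b - 4.53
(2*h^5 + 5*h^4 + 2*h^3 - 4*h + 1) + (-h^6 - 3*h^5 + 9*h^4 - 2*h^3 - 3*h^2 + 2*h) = -h^6 - h^5 + 14*h^4 - 3*h^2 - 2*h + 1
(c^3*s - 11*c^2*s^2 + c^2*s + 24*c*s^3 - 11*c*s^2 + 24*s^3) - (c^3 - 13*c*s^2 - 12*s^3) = c^3*s - c^3 - 11*c^2*s^2 + c^2*s + 24*c*s^3 + 2*c*s^2 + 36*s^3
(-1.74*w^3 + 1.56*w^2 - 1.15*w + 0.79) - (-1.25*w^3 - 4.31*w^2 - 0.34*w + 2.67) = -0.49*w^3 + 5.87*w^2 - 0.81*w - 1.88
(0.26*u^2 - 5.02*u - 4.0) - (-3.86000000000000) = 0.26*u^2 - 5.02*u - 0.14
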